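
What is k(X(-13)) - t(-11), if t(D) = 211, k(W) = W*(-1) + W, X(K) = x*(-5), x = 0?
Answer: -211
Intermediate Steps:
X(K) = 0 (X(K) = 0*(-5) = 0)
k(W) = 0 (k(W) = -W + W = 0)
k(X(-13)) - t(-11) = 0 - 1*211 = 0 - 211 = -211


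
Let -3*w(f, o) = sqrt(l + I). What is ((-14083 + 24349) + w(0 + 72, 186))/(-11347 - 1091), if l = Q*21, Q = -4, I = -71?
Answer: -1711/2073 + I*sqrt(155)/37314 ≈ -0.82537 + 0.00033365*I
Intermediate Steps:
l = -84 (l = -4*21 = -84)
w(f, o) = -I*sqrt(155)/3 (w(f, o) = -sqrt(-84 - 71)/3 = -I*sqrt(155)/3)
((-14083 + 24349) + w(0 + 72, 186))/(-11347 - 1091) = ((-14083 + 24349) - I*sqrt(155)/3)/(-11347 - 1091) = (10266 - I*sqrt(155)/3)/(-12438) = (10266 - I*sqrt(155)/3)*(-1/12438) = -1711/2073 + I*sqrt(155)/37314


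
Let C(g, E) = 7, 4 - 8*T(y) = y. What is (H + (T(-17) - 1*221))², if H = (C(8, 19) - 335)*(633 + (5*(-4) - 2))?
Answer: 2576060310121/64 ≈ 4.0251e+10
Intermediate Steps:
T(y) = ½ - y/8
H = -200408 (H = (7 - 335)*(633 + (5*(-4) - 2)) = -328*(633 + (-20 - 2)) = -328*(633 - 22) = -328*611 = -200408)
(H + (T(-17) - 1*221))² = (-200408 + ((½ - ⅛*(-17)) - 1*221))² = (-200408 + ((½ + 17/8) - 221))² = (-200408 + (21/8 - 221))² = (-200408 - 1747/8)² = (-1605011/8)² = 2576060310121/64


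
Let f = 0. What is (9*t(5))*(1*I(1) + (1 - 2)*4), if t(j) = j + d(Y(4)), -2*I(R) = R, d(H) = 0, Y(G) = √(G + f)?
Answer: -405/2 ≈ -202.50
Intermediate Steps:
Y(G) = √G (Y(G) = √(G + 0) = √G)
I(R) = -R/2
t(j) = j (t(j) = j + 0 = j)
(9*t(5))*(1*I(1) + (1 - 2)*4) = (9*5)*(1*(-½*1) + (1 - 2)*4) = 45*(1*(-½) - 1*4) = 45*(-½ - 4) = 45*(-9/2) = -405/2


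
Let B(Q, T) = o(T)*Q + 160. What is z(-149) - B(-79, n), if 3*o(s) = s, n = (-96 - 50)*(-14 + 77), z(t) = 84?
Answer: -242290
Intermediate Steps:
n = -9198 (n = -146*63 = -9198)
o(s) = s/3
B(Q, T) = 160 + Q*T/3 (B(Q, T) = (T/3)*Q + 160 = Q*T/3 + 160 = 160 + Q*T/3)
z(-149) - B(-79, n) = 84 - (160 + (⅓)*(-79)*(-9198)) = 84 - (160 + 242214) = 84 - 1*242374 = 84 - 242374 = -242290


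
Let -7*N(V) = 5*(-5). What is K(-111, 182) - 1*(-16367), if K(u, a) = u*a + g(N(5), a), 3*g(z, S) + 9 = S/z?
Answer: -286576/75 ≈ -3821.0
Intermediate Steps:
N(V) = 25/7 (N(V) = -5*(-5)/7 = -⅐*(-25) = 25/7)
g(z, S) = -3 + S/(3*z) (g(z, S) = -3 + (S/z)/3 = -3 + S/(3*z))
K(u, a) = -3 + 7*a/75 + a*u (K(u, a) = u*a + (-3 + a/(3*(25/7))) = a*u + (-3 + (⅓)*a*(7/25)) = a*u + (-3 + 7*a/75) = -3 + 7*a/75 + a*u)
K(-111, 182) - 1*(-16367) = (-3 + (7/75)*182 + 182*(-111)) - 1*(-16367) = (-3 + 1274/75 - 20202) + 16367 = -1514101/75 + 16367 = -286576/75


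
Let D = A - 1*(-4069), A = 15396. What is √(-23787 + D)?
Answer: I*√4322 ≈ 65.742*I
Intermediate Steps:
D = 19465 (D = 15396 - 1*(-4069) = 15396 + 4069 = 19465)
√(-23787 + D) = √(-23787 + 19465) = √(-4322) = I*√4322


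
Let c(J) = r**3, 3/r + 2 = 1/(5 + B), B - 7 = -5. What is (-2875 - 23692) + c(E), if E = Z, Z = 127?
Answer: -58376960/2197 ≈ -26571.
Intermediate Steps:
B = 2 (B = 7 - 5 = 2)
E = 127
r = -21/13 (r = 3/(-2 + 1/(5 + 2)) = 3/(-2 + 1/7) = 3/(-13/7) = 3*(-7/13) = -21/13 ≈ -1.6154)
c(J) = -9261/2197 (c(J) = (-21/13)**3 = -9261/2197)
(-2875 - 23692) + c(E) = (-2875 - 23692) - 9261/2197 = -26567 - 9261/2197 = -58376960/2197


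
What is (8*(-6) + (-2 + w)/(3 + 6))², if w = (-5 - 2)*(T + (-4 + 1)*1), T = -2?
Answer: 17689/9 ≈ 1965.4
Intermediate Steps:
w = 35 (w = (-5 - 2)*(-2 + (-4 + 1)*1) = -7*(-2 - 3*1) = -7*(-2 - 3) = -7*(-5) = 35)
(8*(-6) + (-2 + w)/(3 + 6))² = (8*(-6) + (-2 + 35)/(3 + 6))² = (-48 + 33/9)² = (-48 + 33*(⅑))² = (-48 + 11/3)² = (-133/3)² = 17689/9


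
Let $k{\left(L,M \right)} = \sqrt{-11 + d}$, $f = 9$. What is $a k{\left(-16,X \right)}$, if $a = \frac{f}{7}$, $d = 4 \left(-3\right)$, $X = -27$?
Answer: $\frac{9 i \sqrt{23}}{7} \approx 6.1661 i$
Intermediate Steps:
$d = -12$
$a = \frac{9}{7} \approx 1.2857$
$k{\left(L,M \right)} = i \sqrt{23}$ ($k{\left(L,M \right)} = \sqrt{-11 - 12} = \sqrt{-23} = i \sqrt{23}$)
$a k{\left(-16,X \right)} = \frac{9 i \sqrt{23}}{7}$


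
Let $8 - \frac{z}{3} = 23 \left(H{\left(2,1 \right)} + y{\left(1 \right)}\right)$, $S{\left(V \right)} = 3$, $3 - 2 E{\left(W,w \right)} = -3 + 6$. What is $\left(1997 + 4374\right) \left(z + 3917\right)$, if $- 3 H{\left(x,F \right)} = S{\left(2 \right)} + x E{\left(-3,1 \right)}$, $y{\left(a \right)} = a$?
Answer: $25108111$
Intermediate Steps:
$E{\left(W,w \right)} = 0$ ($E{\left(W,w \right)} = \frac{3}{2} - \frac{-3 + 6}{2} = \frac{3}{2} - \frac{3}{2} = 0$)
$H{\left(x,F \right)} = -1$ ($H{\left(x,F \right)} = - \frac{3 + x 0}{3} = - \frac{3 + 0}{3} = \left(- \frac{1}{3}\right) 3 = -1$)
$z = 24$ ($z = 24 - 3 \cdot 23 \left(-1 + 1\right) = 24 - 3 \cdot 23 \cdot 0 = 24 - 0 = 24 + 0 = 24$)
$\left(1997 + 4374\right) \left(z + 3917\right) = \left(1997 + 4374\right) \left(24 + 3917\right) = 6371 \cdot 3941 = 25108111$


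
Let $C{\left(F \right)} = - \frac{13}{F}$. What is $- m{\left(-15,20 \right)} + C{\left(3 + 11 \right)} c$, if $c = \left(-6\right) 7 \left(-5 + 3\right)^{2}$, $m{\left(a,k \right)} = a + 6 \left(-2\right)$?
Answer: $183$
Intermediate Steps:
$m{\left(a,k \right)} = -12 + a$ ($m{\left(a,k \right)} = a - 12 = -12 + a$)
$c = -168$ ($c = - 42 \left(-2\right)^{2} = \left(-42\right) 4 = -168$)
$- m{\left(-15,20 \right)} + C{\left(3 + 11 \right)} c = - (-12 - 15) + - \frac{13}{3 + 11} \left(-168\right) = \left(-1\right) \left(-27\right) + - \frac{13}{14} \left(-168\right) = 27 + \left(-13\right) \frac{1}{14} \left(-168\right) = 27 - -156 = 27 + 156 = 183$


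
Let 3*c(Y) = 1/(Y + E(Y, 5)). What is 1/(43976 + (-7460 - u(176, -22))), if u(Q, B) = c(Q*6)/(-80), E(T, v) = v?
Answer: 254640/9298434241 ≈ 2.7385e-5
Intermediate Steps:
c(Y) = 1/(3*(5 + Y)) (c(Y) = 1/(3*(Y + 5)) = 1/(3*(5 + Y)))
u(Q, B) = -1/(240*(5 + 6*Q)) (u(Q, B) = (1/(3*(5 + Q*6)))/(-80) = (1/(3*(5 + 6*Q)))*(-1/80) = -1/(240*(5 + 6*Q)))
1/(43976 + (-7460 - u(176, -22))) = 1/(43976 + (-7460 - (-1)/(1200 + 1440*176))) = 1/(43976 + (-7460 - (-1)/(1200 + 253440))) = 1/(43976 + (-7460 - (-1)/254640)) = 1/(43976 + (-7460 - 1*(-1/254640))) = 1/(43976 + (-7460 + 1/254640)) = 1/(43976 - 1899614399/254640) = 1/(9298434241/254640) = 254640/9298434241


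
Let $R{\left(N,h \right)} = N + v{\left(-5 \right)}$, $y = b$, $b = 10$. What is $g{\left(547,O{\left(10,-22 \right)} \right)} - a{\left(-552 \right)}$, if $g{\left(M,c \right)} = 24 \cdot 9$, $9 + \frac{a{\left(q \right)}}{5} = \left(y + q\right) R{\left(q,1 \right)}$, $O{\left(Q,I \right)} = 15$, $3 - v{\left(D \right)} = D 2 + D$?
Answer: $-1446879$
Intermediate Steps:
$v{\left(D \right)} = 3 - 3 D$ ($v{\left(D \right)} = 3 - \left(D 2 + D\right) = 3 - \left(2 D + D\right) = 3 - 3 D$)
$y = 10$
$R{\left(N,h \right)} = 18 + N$ ($R{\left(N,h \right)} = N + \left(3 - -15\right) = N + \left(3 + 15\right) = N + 18 = 18 + N$)
$a{\left(q \right)} = -45 + 5 \left(10 + q\right) \left(18 + q\right)$
$g{\left(M,c \right)} = 216$
$g{\left(547,O{\left(10,-22 \right)} \right)} - a{\left(-552 \right)} = 216 - \left(855 + 5 \left(-552\right)^{2} + 140 \left(-552\right)\right) = 216 - \left(855 + 5 \cdot 304704 - 77280\right) = 216 - \left(855 + 1523520 - 77280\right) = 216 - 1447095 = -1446879$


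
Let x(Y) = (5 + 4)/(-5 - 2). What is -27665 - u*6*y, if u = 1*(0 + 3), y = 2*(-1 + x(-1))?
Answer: -193079/7 ≈ -27583.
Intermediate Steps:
x(Y) = -9/7 (x(Y) = 9/(-7) = 9*(-1/7) = -9/7)
y = -32/7 (y = 2*(-1 - 9/7) = 2*(-16/7) = -32/7 ≈ -4.5714)
u = 3 (u = 1*3 = 3)
-27665 - u*6*y = -27665 - 3*6*(-32)/7 = -27665 - 18*(-32)/7 = -27665 - 1*(-576/7) = -27665 + 576/7 = -193079/7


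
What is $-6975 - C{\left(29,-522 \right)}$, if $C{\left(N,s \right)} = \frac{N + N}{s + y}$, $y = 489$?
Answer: $- \frac{230117}{33} \approx -6973.2$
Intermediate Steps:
$C{\left(N,s \right)} = \frac{2 N}{489 + s}$ ($C{\left(N,s \right)} = \frac{N + N}{s + 489} = \frac{2 N}{489 + s}$)
$-6975 - C{\left(29,-522 \right)} = -6975 - 2 \cdot 29 \frac{1}{489 - 522} = -6975 - 2 \cdot 29 \frac{1}{-33} = -6975 - 2 \cdot 29 \left(- \frac{1}{33}\right) = -6975 - - \frac{58}{33} = -6975 + \frac{58}{33} = - \frac{230117}{33}$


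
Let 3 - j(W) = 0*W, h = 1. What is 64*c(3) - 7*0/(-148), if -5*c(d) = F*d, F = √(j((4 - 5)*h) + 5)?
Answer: -384*√2/5 ≈ -108.61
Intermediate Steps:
j(W) = 3 (j(W) = 3 - 0*W = 3 - 1*0 = 3 + 0 = 3)
F = 2*√2 (F = √(3 + 5) = √8 = 2*√2 ≈ 2.8284)
c(d) = -2*d*√2/5 (c(d) = -2*√2*d/5 = -2*d*√2/5)
64*c(3) - 7*0/(-148) = 64*(-⅖*3*√2) - 7*0/(-148) = 64*(-6*√2/5) + 0*(-1/148) = -384*√2/5 + 0 = -384*√2/5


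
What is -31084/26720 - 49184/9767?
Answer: -404448477/65243560 ≈ -6.1991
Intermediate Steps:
-31084/26720 - 49184/9767 = -31084*1/26720 - 49184*1/9767 = -7771/6680 - 49184/9767 = -404448477/65243560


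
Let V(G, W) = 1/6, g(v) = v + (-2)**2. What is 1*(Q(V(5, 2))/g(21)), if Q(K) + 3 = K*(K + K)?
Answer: -53/450 ≈ -0.11778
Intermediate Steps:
g(v) = 4 + v (g(v) = v + 4 = 4 + v)
V(G, W) = 1/6
Q(K) = -3 + 2*K**2 (Q(K) = -3 + K*(K + K) = -3 + K*(2*K) = -3 + 2*K**2)
1*(Q(V(5, 2))/g(21)) = 1*((-3 + 2*(1/6)**2)/(4 + 21)) = 1*((-3 + 2*(1/36))/25) = 1*((-3 + 1/18)*(1/25)) = 1*(-53/18*1/25) = 1*(-53/450) = -53/450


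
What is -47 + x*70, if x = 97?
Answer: 6743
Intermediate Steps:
-47 + x*70 = -47 + 97*70 = -47 + 6790 = 6743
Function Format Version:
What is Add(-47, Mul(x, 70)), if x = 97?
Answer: 6743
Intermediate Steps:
Add(-47, Mul(x, 70)) = Add(-47, Mul(97, 70)) = Add(-47, 6790) = 6743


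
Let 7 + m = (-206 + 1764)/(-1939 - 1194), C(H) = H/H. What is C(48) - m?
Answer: 26622/3133 ≈ 8.4973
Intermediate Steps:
C(H) = 1
m = -23489/3133 (m = -7 + (-206 + 1764)/(-1939 - 1194) = -7 + 1558/(-3133) = -7 + 1558*(-1/3133) = -7 - 1558/3133 = -23489/3133 ≈ -7.4973)
C(48) - m = 1 - 1*(-23489/3133) = 1 + 23489/3133 = 26622/3133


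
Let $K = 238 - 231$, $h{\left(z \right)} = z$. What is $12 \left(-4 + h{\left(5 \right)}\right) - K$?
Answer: $5$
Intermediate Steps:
$K = 7$ ($K = 238 - 231 = 7$)
$12 \left(-4 + h{\left(5 \right)}\right) - K = 12 \left(-4 + 5\right) - 7 = 12 \cdot 1 - 7 = 12 - 7 = 5$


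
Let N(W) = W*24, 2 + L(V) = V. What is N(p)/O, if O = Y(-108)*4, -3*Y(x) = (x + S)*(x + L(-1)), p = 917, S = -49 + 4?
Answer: -1834/1887 ≈ -0.97191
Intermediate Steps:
S = -45
L(V) = -2 + V
Y(x) = -(-45 + x)*(-3 + x)/3 (Y(x) = -(x - 45)*(x + (-2 - 1))/3 = -(-45 + x)*(x - 3)/3 = -(-45 + x)*(-3 + x)/3)
N(W) = 24*W
O = -22644 (O = (-45 + 16*(-108) - ⅓*(-108)²)*4 = (-45 - 1728 - ⅓*11664)*4 = (-45 - 1728 - 3888)*4 = -5661*4 = -22644)
N(p)/O = (24*917)/(-22644) = 22008*(-1/22644) = -1834/1887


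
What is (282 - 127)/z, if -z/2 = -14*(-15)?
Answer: -31/84 ≈ -0.36905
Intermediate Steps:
z = -420 (z = -(-28)*(-15) = -2*210 = -420)
(282 - 127)/z = (282 - 127)/(-420) = -1/420*155 = -31/84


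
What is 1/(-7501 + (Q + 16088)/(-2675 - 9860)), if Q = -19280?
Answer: -12535/94021843 ≈ -0.00013332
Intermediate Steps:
1/(-7501 + (Q + 16088)/(-2675 - 9860)) = 1/(-7501 + (-19280 + 16088)/(-2675 - 9860)) = 1/(-7501 - 3192/(-12535)) = 1/(-7501 - 3192*(-1/12535)) = 1/(-7501 + 3192/12535) = 1/(-94021843/12535) = -12535/94021843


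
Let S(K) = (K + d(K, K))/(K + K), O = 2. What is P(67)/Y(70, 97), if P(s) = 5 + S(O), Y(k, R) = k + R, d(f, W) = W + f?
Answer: 13/334 ≈ 0.038922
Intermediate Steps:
S(K) = 3/2 (S(K) = (K + (K + K))/(K + K) = (K + 2*K)/((2*K)) = (3*K)*(1/(2*K)) = 3/2)
Y(k, R) = R + k
P(s) = 13/2 (P(s) = 5 + 3/2 = 13/2)
P(67)/Y(70, 97) = 13/(2*(97 + 70)) = (13/2)/167 = (13/2)*(1/167) = 13/334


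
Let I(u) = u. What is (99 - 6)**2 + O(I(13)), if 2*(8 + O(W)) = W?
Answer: 17295/2 ≈ 8647.5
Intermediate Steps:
O(W) = -8 + W/2
(99 - 6)**2 + O(I(13)) = (99 - 6)**2 + (-8 + (1/2)*13) = 93**2 + (-8 + 13/2) = 8649 - 3/2 = 17295/2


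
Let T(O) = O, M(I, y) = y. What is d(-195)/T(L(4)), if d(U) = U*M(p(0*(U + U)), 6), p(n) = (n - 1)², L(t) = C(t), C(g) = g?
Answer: -585/2 ≈ -292.50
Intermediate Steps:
L(t) = t
p(n) = (-1 + n)²
d(U) = 6*U (d(U) = U*6 = 6*U)
d(-195)/T(L(4)) = (6*(-195))/4 = -1170*¼ = -585/2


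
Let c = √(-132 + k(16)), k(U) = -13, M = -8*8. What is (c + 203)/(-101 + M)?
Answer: -203/165 - I*√145/165 ≈ -1.2303 - 0.072979*I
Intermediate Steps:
M = -64
c = I*√145 (c = √(-132 - 13) = √(-145) = I*√145 ≈ 12.042*I)
(c + 203)/(-101 + M) = (I*√145 + 203)/(-101 - 64) = (203 + I*√145)/(-165) = (203 + I*√145)*(-1/165) = -203/165 - I*√145/165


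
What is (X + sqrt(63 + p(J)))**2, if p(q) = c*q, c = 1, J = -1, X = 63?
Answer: (63 + sqrt(62))**2 ≈ 5023.1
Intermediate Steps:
p(q) = q (p(q) = 1*q = q)
(X + sqrt(63 + p(J)))**2 = (63 + sqrt(63 - 1))**2 = (63 + sqrt(62))**2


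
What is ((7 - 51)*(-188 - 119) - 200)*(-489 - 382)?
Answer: -11591268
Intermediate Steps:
((7 - 51)*(-188 - 119) - 200)*(-489 - 382) = (-44*(-307) - 200)*(-871) = (13508 - 200)*(-871) = 13308*(-871) = -11591268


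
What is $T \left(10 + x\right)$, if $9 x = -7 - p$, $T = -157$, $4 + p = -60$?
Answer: $- \frac{7693}{3} \approx -2564.3$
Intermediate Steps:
$p = -64$ ($p = -4 - 60 = -64$)
$x = \frac{19}{3}$ ($x = \frac{-7 - -64}{9} = \frac{-7 + 64}{9} = \frac{1}{9} \cdot 57 = \frac{19}{3} \approx 6.3333$)
$T \left(10 + x\right) = - 157 \left(10 + \frac{19}{3}\right) = \left(-157\right) \frac{49}{3} = - \frac{7693}{3}$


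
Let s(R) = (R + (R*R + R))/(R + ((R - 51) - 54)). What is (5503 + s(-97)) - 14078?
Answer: -2573140/299 ≈ -8605.8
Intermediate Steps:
s(R) = (R² + 2*R)/(-105 + 2*R) (s(R) = (R + (R² + R))/(R + ((-51 + R) - 54)) = (R + (R + R²))/(R + (-105 + R)) = (R² + 2*R)/(-105 + 2*R))
(5503 + s(-97)) - 14078 = (5503 - 97*(2 - 97)/(-105 + 2*(-97))) - 14078 = (5503 - 97*(-95)/(-105 - 194)) - 14078 = (5503 - 97*(-95)/(-299)) - 14078 = (5503 - 97*(-1/299)*(-95)) - 14078 = (5503 - 9215/299) - 14078 = 1636182/299 - 14078 = -2573140/299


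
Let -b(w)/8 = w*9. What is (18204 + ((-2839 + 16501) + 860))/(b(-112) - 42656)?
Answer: -16363/17296 ≈ -0.94606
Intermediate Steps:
b(w) = -72*w (b(w) = -8*w*9 = -72*w)
(18204 + ((-2839 + 16501) + 860))/(b(-112) - 42656) = (18204 + ((-2839 + 16501) + 860))/(-72*(-112) - 42656) = (18204 + (13662 + 860))/(8064 - 42656) = (18204 + 14522)/(-34592) = 32726*(-1/34592) = -16363/17296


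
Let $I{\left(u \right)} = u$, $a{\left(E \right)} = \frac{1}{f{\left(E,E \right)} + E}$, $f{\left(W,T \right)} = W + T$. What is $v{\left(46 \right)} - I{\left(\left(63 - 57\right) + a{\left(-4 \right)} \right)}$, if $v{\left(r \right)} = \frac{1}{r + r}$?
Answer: $- \frac{815}{138} \approx -5.9058$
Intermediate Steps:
$f{\left(W,T \right)} = T + W$
$a{\left(E \right)} = \frac{1}{3 E}$ ($a{\left(E \right)} = \frac{1}{\left(E + E\right) + E} = \frac{1}{2 E + E} = \frac{1}{3 E}$)
$v{\left(r \right)} = \frac{1}{2 r}$
$v{\left(46 \right)} - I{\left(\left(63 - 57\right) + a{\left(-4 \right)} \right)} = \frac{1}{2 \cdot 46} - \left(\left(63 - 57\right) + \frac{1}{3 \left(-4\right)}\right) = \frac{1}{2} \cdot \frac{1}{46} - \left(6 + \frac{1}{3} \left(- \frac{1}{4}\right)\right) = \frac{1}{92} - \left(6 - \frac{1}{12}\right) = \frac{1}{92} - \frac{71}{12} = - \frac{815}{138}$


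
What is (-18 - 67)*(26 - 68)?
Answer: 3570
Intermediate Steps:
(-18 - 67)*(26 - 68) = -85*(-42) = 3570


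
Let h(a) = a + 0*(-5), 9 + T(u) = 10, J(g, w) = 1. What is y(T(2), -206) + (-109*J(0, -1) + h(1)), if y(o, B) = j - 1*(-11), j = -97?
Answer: -194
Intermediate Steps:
T(u) = 1 (T(u) = -9 + 10 = 1)
h(a) = a (h(a) = a + 0 = a)
y(o, B) = -86 (y(o, B) = -97 - 1*(-11) = -97 + 11 = -86)
y(T(2), -206) + (-109*J(0, -1) + h(1)) = -86 + (-109*1 + 1) = -86 + (-109 + 1) = -86 - 108 = -194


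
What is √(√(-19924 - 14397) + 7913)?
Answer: √(7913 + I*√34321) ≈ 88.961 + 1.041*I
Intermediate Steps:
√(√(-19924 - 14397) + 7913) = √(√(-34321) + 7913) = √(I*√34321 + 7913) = √(7913 + I*√34321)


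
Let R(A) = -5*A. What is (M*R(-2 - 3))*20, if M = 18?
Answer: 9000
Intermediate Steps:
(M*R(-2 - 3))*20 = (18*(-5*(-2 - 3)))*20 = (18*(-5*(-5)))*20 = (18*25)*20 = 450*20 = 9000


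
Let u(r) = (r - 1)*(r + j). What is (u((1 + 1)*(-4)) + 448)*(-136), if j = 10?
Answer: -58480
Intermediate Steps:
u(r) = (-1 + r)*(10 + r) (u(r) = (r - 1)*(r + 10) = (-1 + r)*(10 + r))
(u((1 + 1)*(-4)) + 448)*(-136) = ((-10 + ((1 + 1)*(-4))² + 9*((1 + 1)*(-4))) + 448)*(-136) = ((-10 + (2*(-4))² + 9*(2*(-4))) + 448)*(-136) = ((-10 + (-8)² + 9*(-8)) + 448)*(-136) = ((-10 + 64 - 72) + 448)*(-136) = (-18 + 448)*(-136) = 430*(-136) = -58480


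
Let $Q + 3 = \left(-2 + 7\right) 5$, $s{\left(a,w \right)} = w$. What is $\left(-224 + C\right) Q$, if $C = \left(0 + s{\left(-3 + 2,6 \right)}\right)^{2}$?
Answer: $-4136$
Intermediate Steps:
$C = 36$ ($C = \left(0 + 6\right)^{2} = 6^{2} = 36$)
$Q = 22$ ($Q = -3 + \left(-2 + 7\right) 5 = -3 + 5 \cdot 5 = -3 + 25 = 22$)
$\left(-224 + C\right) Q = \left(-224 + 36\right) 22 = \left(-188\right) 22 = -4136$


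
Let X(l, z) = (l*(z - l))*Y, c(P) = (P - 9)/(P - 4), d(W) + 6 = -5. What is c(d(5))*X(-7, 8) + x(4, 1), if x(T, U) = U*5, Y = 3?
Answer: -415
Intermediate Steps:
d(W) = -11 (d(W) = -6 - 5 = -11)
c(P) = (-9 + P)/(-4 + P)
x(T, U) = 5*U
X(l, z) = 3*l*(z - l) (X(l, z) = (l*(z - l))*3 = 3*l*(z - l))
c(d(5))*X(-7, 8) + x(4, 1) = ((-9 - 11)/(-4 - 11))*(3*(-7)*(8 - 1*(-7))) + 5*1 = (-20/(-15))*(3*(-7)*(8 + 7)) + 5 = (-1/15*(-20))*(3*(-7)*15) + 5 = (4/3)*(-315) + 5 = -420 + 5 = -415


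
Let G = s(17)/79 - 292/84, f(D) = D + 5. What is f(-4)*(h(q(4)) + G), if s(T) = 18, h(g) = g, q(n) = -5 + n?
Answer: -7048/1659 ≈ -4.2483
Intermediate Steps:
f(D) = 5 + D
G = -5389/1659 (G = 18/79 - 292/84 = 18*(1/79) - 292*1/84 = 18/79 - 73/21 = -5389/1659 ≈ -3.2483)
f(-4)*(h(q(4)) + G) = (5 - 4)*((-5 + 4) - 5389/1659) = 1*(-1 - 5389/1659) = 1*(-7048/1659) = -7048/1659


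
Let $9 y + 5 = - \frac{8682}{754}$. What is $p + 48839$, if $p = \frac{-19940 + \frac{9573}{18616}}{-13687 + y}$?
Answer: $\frac{3248426767729103}{66510982744} \approx 48840.0$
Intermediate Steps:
$y = - \frac{6226}{3393}$ ($y = - \frac{5}{9} + \frac{\left(-8682\right) \frac{1}{754}}{9} = - \frac{5}{9} + \frac{1}{9} \left(- \frac{4341}{377}\right) = - \frac{5}{9} - \frac{1447}{1131} = - \frac{6226}{3393} \approx -1.835$)
$p = \frac{96881494887}{66510982744}$ ($p = \frac{-19940 + \frac{9573}{18616}}{-13687 - \frac{6226}{3393}} = \frac{-19940 + 9573 \cdot \frac{1}{18616}}{- \frac{46446217}{3393}} = \left(-19940 + \frac{9573}{18616}\right) \left(- \frac{3393}{46446217}\right) = \left(- \frac{371193467}{18616}\right) \left(- \frac{3393}{46446217}\right) = \frac{96881494887}{66510982744} \approx 1.4566$)
$p + 48839 = \frac{96881494887}{66510982744} + 48839 = \frac{3248426767729103}{66510982744}$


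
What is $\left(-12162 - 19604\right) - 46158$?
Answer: $-77924$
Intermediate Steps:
$\left(-12162 - 19604\right) - 46158 = -31766 - 46158 = -77924$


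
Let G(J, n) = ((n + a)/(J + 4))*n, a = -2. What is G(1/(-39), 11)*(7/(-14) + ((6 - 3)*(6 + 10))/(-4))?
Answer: -19305/62 ≈ -311.37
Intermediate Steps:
G(J, n) = n*(-2 + n)/(4 + J) (G(J, n) = ((n - 2)/(J + 4))*n = ((-2 + n)/(4 + J))*n = n*(-2 + n)/(4 + J))
G(1/(-39), 11)*(7/(-14) + ((6 - 3)*(6 + 10))/(-4)) = (11*(-2 + 11)/(4 + 1/(-39)))*(7/(-14) + ((6 - 3)*(6 + 10))/(-4)) = (11*9/(4 - 1/39))*(7*(-1/14) + (3*16)*(-¼)) = (11*9/(155/39))*(-½ + 48*(-¼)) = (11*(39/155)*9)*(-½ - 12) = (3861/155)*(-25/2) = -19305/62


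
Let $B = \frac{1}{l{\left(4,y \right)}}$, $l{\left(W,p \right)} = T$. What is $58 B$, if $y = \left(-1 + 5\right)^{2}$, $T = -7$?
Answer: $- \frac{58}{7} \approx -8.2857$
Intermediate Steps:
$y = 16$ ($y = 4^{2} = 16$)
$l{\left(W,p \right)} = -7$
$B = - \frac{1}{7}$ ($B = \frac{1}{-7} = - \frac{1}{7} \approx -0.14286$)
$58 B = 58 \left(- \frac{1}{7}\right) = - \frac{58}{7}$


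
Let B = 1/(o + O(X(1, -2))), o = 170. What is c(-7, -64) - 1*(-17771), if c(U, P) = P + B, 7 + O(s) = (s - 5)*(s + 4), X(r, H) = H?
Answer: 2638344/149 ≈ 17707.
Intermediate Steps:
O(s) = -7 + (-5 + s)*(4 + s) (O(s) = -7 + (s - 5)*(s + 4) = -7 + (-5 + s)*(4 + s))
B = 1/149 (B = 1/(170 + (-27 + (-2)**2 - 1*(-2))) = 1/(170 + (-27 + 4 + 2)) = 1/(170 - 21) = 1/149 ≈ 0.0067114)
c(U, P) = 1/149 + P (c(U, P) = P + 1/149 = 1/149 + P)
c(-7, -64) - 1*(-17771) = (1/149 - 64) - 1*(-17771) = -9535/149 + 17771 = 2638344/149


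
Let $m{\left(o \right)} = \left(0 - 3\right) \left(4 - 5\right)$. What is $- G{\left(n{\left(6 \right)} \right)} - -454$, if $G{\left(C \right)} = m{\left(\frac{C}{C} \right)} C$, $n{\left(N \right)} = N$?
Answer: $436$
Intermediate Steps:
$m{\left(o \right)} = 3$ ($m{\left(o \right)} = \left(-3\right) \left(-1\right) = 3$)
$G{\left(C \right)} = 3 C$
$- G{\left(n{\left(6 \right)} \right)} - -454 = - 3 \cdot 6 - -454 = \left(-1\right) 18 + 454 = -18 + 454 = 436$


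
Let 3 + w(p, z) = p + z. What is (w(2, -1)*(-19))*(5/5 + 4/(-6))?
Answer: 38/3 ≈ 12.667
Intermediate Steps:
w(p, z) = -3 + p + z (w(p, z) = -3 + (p + z) = -3 + p + z)
(w(2, -1)*(-19))*(5/5 + 4/(-6)) = ((-3 + 2 - 1)*(-19))*(5/5 + 4/(-6)) = (-2*(-19))*(5*(⅕) + 4*(-⅙)) = 38*(1 - ⅔) = 38*(⅓) = 38/3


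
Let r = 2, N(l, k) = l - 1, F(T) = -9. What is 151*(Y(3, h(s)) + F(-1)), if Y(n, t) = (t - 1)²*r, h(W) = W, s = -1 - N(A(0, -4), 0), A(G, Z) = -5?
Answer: 3473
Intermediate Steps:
N(l, k) = -1 + l
s = 5 (s = -1 - (-1 - 5) = -1 - 1*(-6) = -1 + 6 = 5)
Y(n, t) = 2*(-1 + t)² (Y(n, t) = (t - 1)²*2 = (-1 + t)²*2 = 2*(-1 + t)²)
151*(Y(3, h(s)) + F(-1)) = 151*(2*(-1 + 5)² - 9) = 151*(2*4² - 9) = 151*(2*16 - 9) = 151*(32 - 9) = 151*23 = 3473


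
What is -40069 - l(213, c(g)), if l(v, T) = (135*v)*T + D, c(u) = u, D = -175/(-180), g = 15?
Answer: -16970219/36 ≈ -4.7140e+5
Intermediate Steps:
D = 35/36 (D = -175*(-1/180) = 35/36 ≈ 0.97222)
l(v, T) = 35/36 + 135*T*v (l(v, T) = (135*v)*T + 35/36 = 135*T*v + 35/36 = 35/36 + 135*T*v)
-40069 - l(213, c(g)) = -40069 - (35/36 + 135*15*213) = -40069 - (35/36 + 431325) = -40069 - 1*15527735/36 = -40069 - 15527735/36 = -16970219/36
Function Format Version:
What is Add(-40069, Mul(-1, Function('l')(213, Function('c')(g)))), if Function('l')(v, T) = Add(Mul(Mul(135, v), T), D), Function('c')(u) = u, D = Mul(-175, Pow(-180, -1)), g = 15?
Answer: Rational(-16970219, 36) ≈ -4.7140e+5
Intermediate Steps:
D = Rational(35, 36) (D = Mul(-175, Rational(-1, 180)) = Rational(35, 36) ≈ 0.97222)
Function('l')(v, T) = Add(Rational(35, 36), Mul(135, T, v)) (Function('l')(v, T) = Add(Mul(Mul(135, v), T), Rational(35, 36)) = Add(Mul(135, T, v), Rational(35, 36)) = Add(Rational(35, 36), Mul(135, T, v)))
Add(-40069, Mul(-1, Function('l')(213, Function('c')(g)))) = Add(-40069, Mul(-1, Add(Rational(35, 36), Mul(135, 15, 213)))) = Add(-40069, Mul(-1, Add(Rational(35, 36), 431325))) = Add(-40069, Mul(-1, Rational(15527735, 36))) = Add(-40069, Rational(-15527735, 36)) = Rational(-16970219, 36)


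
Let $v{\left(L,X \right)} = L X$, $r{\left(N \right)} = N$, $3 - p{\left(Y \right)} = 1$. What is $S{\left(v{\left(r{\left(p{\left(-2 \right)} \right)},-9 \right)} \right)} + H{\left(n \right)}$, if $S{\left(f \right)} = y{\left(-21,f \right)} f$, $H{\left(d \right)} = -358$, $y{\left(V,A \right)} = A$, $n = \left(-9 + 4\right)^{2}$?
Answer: $-34$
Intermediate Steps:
$p{\left(Y \right)} = 2$ ($p{\left(Y \right)} = 3 - 1 = 2$)
$n = 25$ ($n = \left(-5\right)^{2} = 25$)
$S{\left(f \right)} = f^{2}$ ($S{\left(f \right)} = f f = f^{2}$)
$S{\left(v{\left(r{\left(p{\left(-2 \right)} \right)},-9 \right)} \right)} + H{\left(n \right)} = \left(2 \left(-9\right)\right)^{2} - 358 = \left(-18\right)^{2} - 358 = 324 - 358 = -34$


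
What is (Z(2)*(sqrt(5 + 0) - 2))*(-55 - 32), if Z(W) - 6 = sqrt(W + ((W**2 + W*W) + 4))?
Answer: 87*(2 - sqrt(5))*(6 + sqrt(14)) ≈ -200.07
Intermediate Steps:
Z(W) = 6 + sqrt(4 + W + 2*W**2) (Z(W) = 6 + sqrt(W + ((W**2 + W*W) + 4)) = 6 + sqrt(W + ((W**2 + W**2) + 4)) = 6 + sqrt(W + (2*W**2 + 4)) = 6 + sqrt(W + (4 + 2*W**2)) = 6 + sqrt(4 + W + 2*W**2))
(Z(2)*(sqrt(5 + 0) - 2))*(-55 - 32) = ((6 + sqrt(4 + 2 + 2*2**2))*(sqrt(5 + 0) - 2))*(-55 - 32) = ((6 + sqrt(4 + 2 + 2*4))*(sqrt(5) - 2))*(-87) = ((6 + sqrt(4 + 2 + 8))*(-2 + sqrt(5)))*(-87) = ((6 + sqrt(14))*(-2 + sqrt(5)))*(-87) = ((-2 + sqrt(5))*(6 + sqrt(14)))*(-87) = -87*(-2 + sqrt(5))*(6 + sqrt(14))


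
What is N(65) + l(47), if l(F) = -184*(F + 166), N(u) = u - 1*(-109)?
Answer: -39018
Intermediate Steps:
N(u) = 109 + u (N(u) = u + 109 = 109 + u)
l(F) = -30544 - 184*F (l(F) = -184*(166 + F) = -30544 - 184*F)
N(65) + l(47) = (109 + 65) + (-30544 - 184*47) = 174 + (-30544 - 8648) = 174 - 39192 = -39018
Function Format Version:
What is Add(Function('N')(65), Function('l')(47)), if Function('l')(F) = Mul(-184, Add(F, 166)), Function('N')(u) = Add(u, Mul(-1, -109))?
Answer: -39018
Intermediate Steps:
Function('N')(u) = Add(109, u) (Function('N')(u) = Add(u, 109) = Add(109, u))
Function('l')(F) = Add(-30544, Mul(-184, F)) (Function('l')(F) = Mul(-184, Add(166, F)) = Add(-30544, Mul(-184, F)))
Add(Function('N')(65), Function('l')(47)) = Add(Add(109, 65), Add(-30544, Mul(-184, 47))) = Add(174, Add(-30544, -8648)) = Add(174, -39192) = -39018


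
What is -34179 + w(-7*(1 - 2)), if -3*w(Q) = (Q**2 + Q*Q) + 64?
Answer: -34233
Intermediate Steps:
w(Q) = -64/3 - 2*Q**2/3 (w(Q) = -((Q**2 + Q*Q) + 64)/3 = -((Q**2 + Q**2) + 64)/3 = -(2*Q**2 + 64)/3 = -(64 + 2*Q**2)/3 = -64/3 - 2*Q**2/3)
-34179 + w(-7*(1 - 2)) = -34179 + (-64/3 - 2*49*(1 - 2)**2/3) = -34179 + (-64/3 - 2*(-7*(-1))**2/3) = -34179 + (-64/3 - 2/3*7**2) = -34179 + (-64/3 - 2/3*49) = -34179 + (-64/3 - 98/3) = -34179 - 54 = -34233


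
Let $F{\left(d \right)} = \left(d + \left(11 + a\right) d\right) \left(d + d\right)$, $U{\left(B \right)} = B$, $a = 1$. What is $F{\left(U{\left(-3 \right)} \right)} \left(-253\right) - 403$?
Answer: $-59605$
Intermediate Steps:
$F{\left(d \right)} = 26 d^{2}$ ($F{\left(d \right)} = \left(d + \left(11 + 1\right) d\right) \left(d + d\right) = \left(d + 12 d\right) 2 d = 13 d 2 d = 26 d^{2}$)
$F{\left(U{\left(-3 \right)} \right)} \left(-253\right) - 403 = 26 \left(-3\right)^{2} \left(-253\right) - 403 = 26 \cdot 9 \left(-253\right) - 403 = 234 \left(-253\right) - 403 = -59202 - 403 = -59605$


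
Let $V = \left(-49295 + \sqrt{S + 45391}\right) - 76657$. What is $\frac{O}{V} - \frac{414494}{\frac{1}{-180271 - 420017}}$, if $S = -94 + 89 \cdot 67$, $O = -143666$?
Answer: $\frac{986794343932431912000}{3965963761} + \frac{71833 \sqrt{12815}}{3965963761} \approx 2.4882 \cdot 10^{11}$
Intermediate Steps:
$S = 5869$ ($S = -94 + 5963 = 5869$)
$V = -125952 + 2 \sqrt{12815}$ ($V = \left(-49295 + \sqrt{5869 + 45391}\right) - 76657 = \left(-49295 + \sqrt{51260}\right) - 76657 = \left(-49295 + 2 \sqrt{12815}\right) - 76657 = -125952 + 2 \sqrt{12815} \approx -1.2573 \cdot 10^{5}$)
$\frac{O}{V} - \frac{414494}{\frac{1}{-180271 - 420017}} = - \frac{143666}{-125952 + 2 \sqrt{12815}} - \frac{414494}{\frac{1}{-180271 - 420017}} = - \frac{143666}{-125952 + 2 \sqrt{12815}} - \frac{414494}{\frac{1}{-600288}} = - \frac{143666}{-125952 + 2 \sqrt{12815}} - \frac{414494}{- \frac{1}{600288}} = - \frac{143666}{-125952 + 2 \sqrt{12815}} - -248815774272 = - \frac{143666}{-125952 + 2 \sqrt{12815}} + 248815774272 = 248815774272 - \frac{143666}{-125952 + 2 \sqrt{12815}}$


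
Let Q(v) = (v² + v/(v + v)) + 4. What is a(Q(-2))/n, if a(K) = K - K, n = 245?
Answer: 0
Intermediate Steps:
Q(v) = 9/2 + v² (Q(v) = (v² + v/((2*v))) + 4 = (v² + (1/(2*v))*v) + 4 = (v² + ½) + 4 = (½ + v²) + 4 = 9/2 + v²)
a(K) = 0
a(Q(-2))/n = 0/245 = 0*(1/245) = 0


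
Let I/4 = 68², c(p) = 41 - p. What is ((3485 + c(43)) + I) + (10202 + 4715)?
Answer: 36896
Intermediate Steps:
I = 18496 (I = 4*68² = 4*4624 = 18496)
((3485 + c(43)) + I) + (10202 + 4715) = ((3485 + (41 - 1*43)) + 18496) + (10202 + 4715) = ((3485 + (41 - 43)) + 18496) + 14917 = ((3485 - 2) + 18496) + 14917 = (3483 + 18496) + 14917 = 21979 + 14917 = 36896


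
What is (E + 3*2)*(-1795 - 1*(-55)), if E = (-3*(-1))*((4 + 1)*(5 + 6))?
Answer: -297540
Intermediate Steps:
E = 165 (E = 3*(5*11) = 3*55 = 165)
(E + 3*2)*(-1795 - 1*(-55)) = (165 + 3*2)*(-1795 - 1*(-55)) = (165 + 6)*(-1795 + 55) = 171*(-1740) = -297540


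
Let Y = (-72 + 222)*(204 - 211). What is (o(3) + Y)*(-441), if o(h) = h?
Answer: 461727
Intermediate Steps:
Y = -1050 (Y = 150*(-7) = -1050)
(o(3) + Y)*(-441) = (3 - 1050)*(-441) = -1047*(-441) = 461727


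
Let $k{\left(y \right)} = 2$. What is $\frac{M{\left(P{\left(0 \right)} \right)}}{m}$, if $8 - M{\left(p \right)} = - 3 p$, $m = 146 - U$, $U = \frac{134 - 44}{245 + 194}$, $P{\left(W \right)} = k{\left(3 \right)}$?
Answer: $\frac{3073}{32002} \approx 0.096025$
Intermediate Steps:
$P{\left(W \right)} = 2$
$U = \frac{90}{439} \approx 0.20501$
$m = \frac{64004}{439}$ ($m = 146 - \frac{90}{439} = \frac{64004}{439} \approx 145.79$)
$M{\left(p \right)} = 8 + 3 p$ ($M{\left(p \right)} = 8 - - 3 p = 8 + 3 p$)
$\frac{M{\left(P{\left(0 \right)} \right)}}{m} = \frac{8 + 3 \cdot 2}{\frac{64004}{439}} = \left(8 + 6\right) \frac{439}{64004} = 14 \cdot \frac{439}{64004} = \frac{3073}{32002}$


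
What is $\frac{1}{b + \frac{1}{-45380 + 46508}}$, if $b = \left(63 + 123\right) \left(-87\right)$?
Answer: $- \frac{1128}{18253295} \approx -6.1797 \cdot 10^{-5}$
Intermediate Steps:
$b = -16182$ ($b = 186 \left(-87\right) = -16182$)
$\frac{1}{b + \frac{1}{-45380 + 46508}} = \frac{1}{-16182 + \frac{1}{-45380 + 46508}} = \frac{1}{-16182 + \frac{1}{1128}} = \frac{1}{- \frac{18253295}{1128}} = - \frac{1128}{18253295}$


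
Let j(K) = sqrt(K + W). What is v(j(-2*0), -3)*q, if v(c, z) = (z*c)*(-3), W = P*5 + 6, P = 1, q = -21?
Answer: -189*sqrt(11) ≈ -626.84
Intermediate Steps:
W = 11 (W = 1*5 + 6 = 5 + 6 = 11)
j(K) = sqrt(11 + K) (j(K) = sqrt(K + 11) = sqrt(11 + K))
v(c, z) = -3*c*z (v(c, z) = (c*z)*(-3) = -3*c*z)
v(j(-2*0), -3)*q = -3*sqrt(11 - 2*0)*(-3)*(-21) = -3*sqrt(11 + 0)*(-3)*(-21) = -3*sqrt(11)*(-3)*(-21) = (9*sqrt(11))*(-21) = -189*sqrt(11)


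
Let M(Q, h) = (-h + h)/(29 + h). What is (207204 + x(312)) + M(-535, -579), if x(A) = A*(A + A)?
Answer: 401892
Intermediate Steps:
x(A) = 2*A² (x(A) = A*(2*A) = 2*A²)
M(Q, h) = 0 (M(Q, h) = 0/(29 + h) = 0)
(207204 + x(312)) + M(-535, -579) = (207204 + 2*312²) + 0 = (207204 + 2*97344) + 0 = (207204 + 194688) + 0 = 401892 + 0 = 401892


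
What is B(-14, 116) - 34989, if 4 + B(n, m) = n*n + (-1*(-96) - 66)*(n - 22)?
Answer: -35877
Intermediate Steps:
B(n, m) = -664 + n² + 30*n (B(n, m) = -4 + (n*n + (-1*(-96) - 66)*(n - 22)) = -4 + (n² + (96 - 66)*(-22 + n)) = -4 + (n² + 30*(-22 + n)) = -4 + (n² + (-660 + 30*n)) = -4 + (-660 + n² + 30*n) = -664 + n² + 30*n)
B(-14, 116) - 34989 = (-664 + (-14)² + 30*(-14)) - 34989 = (-664 + 196 - 420) - 34989 = -888 - 34989 = -35877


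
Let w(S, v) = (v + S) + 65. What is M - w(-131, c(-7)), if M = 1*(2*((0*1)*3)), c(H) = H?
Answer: 73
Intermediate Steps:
w(S, v) = 65 + S + v (w(S, v) = (S + v) + 65 = 65 + S + v)
M = 0 (M = 1*(2*(0*3)) = 1*(2*0) = 1*0 = 0)
M - w(-131, c(-7)) = 0 - (65 - 131 - 7) = 0 - 1*(-73) = 0 + 73 = 73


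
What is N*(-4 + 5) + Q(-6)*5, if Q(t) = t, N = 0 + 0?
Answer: -30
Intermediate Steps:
N = 0
N*(-4 + 5) + Q(-6)*5 = 0*(-4 + 5) - 6*5 = 0*1 - 30 = 0 - 30 = -30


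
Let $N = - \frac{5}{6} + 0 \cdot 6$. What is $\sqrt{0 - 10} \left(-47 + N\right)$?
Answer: $- \frac{287 i \sqrt{10}}{6} \approx - 151.26 i$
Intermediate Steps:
$N = - \frac{5}{6}$ ($N = \left(-5\right) \frac{1}{6} + 0 = - \frac{5}{6} + 0 = - \frac{5}{6} \approx -0.83333$)
$\sqrt{0 - 10} \left(-47 + N\right) = \sqrt{0 - 10} \left(-47 - \frac{5}{6}\right) = \sqrt{-10} \left(- \frac{287}{6}\right) = i \sqrt{10} \left(- \frac{287}{6}\right) = - \frac{287 i \sqrt{10}}{6}$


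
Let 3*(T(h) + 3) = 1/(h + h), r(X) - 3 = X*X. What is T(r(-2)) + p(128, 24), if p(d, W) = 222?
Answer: 9199/42 ≈ 219.02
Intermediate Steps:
r(X) = 3 + X² (r(X) = 3 + X*X = 3 + X²)
T(h) = -3 + 1/(6*h) (T(h) = -3 + 1/(3*(h + h)) = -3 + 1/(3*((2*h))) = -3 + (1/(2*h))/3 = -3 + 1/(6*h))
T(r(-2)) + p(128, 24) = (-3 + 1/(6*(3 + (-2)²))) + 222 = (-3 + 1/(6*(3 + 4))) + 222 = (-3 + (⅙)/7) + 222 = (-3 + (⅙)*(⅐)) + 222 = (-3 + 1/42) + 222 = -125/42 + 222 = 9199/42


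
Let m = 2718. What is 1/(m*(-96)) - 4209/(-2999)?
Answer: 1098242953/782523072 ≈ 1.4035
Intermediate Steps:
1/(m*(-96)) - 4209/(-2999) = 1/(2718*(-96)) - 4209/(-2999) = (1/2718)*(-1/96) - 4209*(-1/2999) = -1/260928 + 4209/2999 = 1098242953/782523072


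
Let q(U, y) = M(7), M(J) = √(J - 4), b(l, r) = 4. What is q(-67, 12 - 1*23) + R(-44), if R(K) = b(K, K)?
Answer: 4 + √3 ≈ 5.7320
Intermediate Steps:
M(J) = √(-4 + J)
q(U, y) = √3 (q(U, y) = √(-4 + 7) = √3)
R(K) = 4
q(-67, 12 - 1*23) + R(-44) = √3 + 4 = 4 + √3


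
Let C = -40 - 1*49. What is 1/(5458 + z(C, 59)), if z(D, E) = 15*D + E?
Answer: 1/4182 ≈ 0.00023912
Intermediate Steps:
C = -89 (C = -40 - 49 = -89)
z(D, E) = E + 15*D
1/(5458 + z(C, 59)) = 1/(5458 + (59 + 15*(-89))) = 1/(5458 + (59 - 1335)) = 1/(5458 - 1276) = 1/4182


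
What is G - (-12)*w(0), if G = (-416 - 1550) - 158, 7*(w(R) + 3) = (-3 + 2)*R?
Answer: -2160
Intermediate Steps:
w(R) = -3 - R/7 (w(R) = -3 + ((-3 + 2)*R)/7 = -3 + (-R)/7 = -3 - R/7)
G = -2124 (G = -1966 - 158 = -2124)
G - (-12)*w(0) = -2124 - (-12)*(-3 - 1/7*0) = -2124 - (-12)*(-3 + 0) = -2124 - (-12)*(-3) = -2124 - 1*36 = -2124 - 36 = -2160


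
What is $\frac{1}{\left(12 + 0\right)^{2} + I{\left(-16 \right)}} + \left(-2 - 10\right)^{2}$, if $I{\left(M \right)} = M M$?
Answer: $\frac{57601}{400} \approx 144.0$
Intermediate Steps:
$I{\left(M \right)} = M^{2}$
$\frac{1}{\left(12 + 0\right)^{2} + I{\left(-16 \right)}} + \left(-2 - 10\right)^{2} = \frac{1}{\left(12 + 0\right)^{2} + \left(-16\right)^{2}} + \left(-2 - 10\right)^{2} = \frac{1}{12^{2} + 256} + \left(-2 - 10\right)^{2} = \frac{1}{144 + 256} + \left(-12\right)^{2} = \frac{1}{400} + 144 = \frac{57601}{400}$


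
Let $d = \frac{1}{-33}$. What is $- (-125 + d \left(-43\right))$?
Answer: $\frac{4082}{33} \approx 123.7$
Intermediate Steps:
$d = - \frac{1}{33} \approx -0.030303$
$- (-125 + d \left(-43\right)) = - (-125 - - \frac{43}{33}) = - (-125 + \frac{43}{33}) = \left(-1\right) \left(- \frac{4082}{33}\right) = \frac{4082}{33}$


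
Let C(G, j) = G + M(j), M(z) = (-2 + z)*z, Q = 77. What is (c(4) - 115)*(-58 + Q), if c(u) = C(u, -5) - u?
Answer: -1520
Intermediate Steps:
M(z) = z*(-2 + z)
C(G, j) = G + j*(-2 + j)
c(u) = 35 (c(u) = (u - 5*(-2 - 5)) - u = (u - 5*(-7)) - u = (u + 35) - u = (35 + u) - u = 35)
(c(4) - 115)*(-58 + Q) = (35 - 115)*(-58 + 77) = -80*19 = -1520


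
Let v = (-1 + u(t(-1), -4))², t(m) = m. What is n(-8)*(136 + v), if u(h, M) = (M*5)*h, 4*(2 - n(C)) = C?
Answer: 1988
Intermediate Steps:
n(C) = 2 - C/4
u(h, M) = 5*M*h (u(h, M) = (5*M)*h = 5*M*h)
v = 361 (v = (-1 + 5*(-4)*(-1))² = (-1 + 20)² = 19² = 361)
n(-8)*(136 + v) = (2 - ¼*(-8))*(136 + 361) = (2 + 2)*497 = 4*497 = 1988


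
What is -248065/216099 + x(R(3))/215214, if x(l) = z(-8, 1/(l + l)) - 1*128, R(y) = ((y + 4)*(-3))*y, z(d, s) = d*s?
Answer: -186951477515/162776355651 ≈ -1.1485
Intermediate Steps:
R(y) = y*(-12 - 3*y) (R(y) = ((4 + y)*(-3))*y = (-12 - 3*y)*y = y*(-12 - 3*y))
x(l) = -128 - 4/l (x(l) = -8/(l + l) - 1*128 = -8*1/(2*l) - 128 = -4/l - 128 = -128 - 4/l)
-248065/216099 + x(R(3))/215214 = -248065/216099 + (-128 - 4*(-1/(9*(4 + 3))))/215214 = -248065*1/216099 + (-128 - 4/((-3*3*7)))*(1/215214) = -248065/216099 + (-128 - 4/(-63))*(1/215214) = -248065/216099 + (-128 - 4*(-1/63))*(1/215214) = -248065/216099 + (-128 + 4/63)*(1/215214) = -248065/216099 - 8060/63*1/215214 = -248065/216099 - 4030/6779241 = -186951477515/162776355651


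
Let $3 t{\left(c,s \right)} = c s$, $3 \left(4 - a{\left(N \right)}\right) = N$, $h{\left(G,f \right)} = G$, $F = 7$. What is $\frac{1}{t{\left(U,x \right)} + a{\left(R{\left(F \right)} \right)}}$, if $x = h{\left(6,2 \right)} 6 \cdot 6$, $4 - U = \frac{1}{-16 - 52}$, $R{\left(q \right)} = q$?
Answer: $\frac{51}{14827} \approx 0.0034397$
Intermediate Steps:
$U = \frac{273}{68}$ ($U = 4 - \frac{1}{-16 - 52} = 4 - \frac{1}{-68} = 4 - - \frac{1}{68} = 4 + \frac{1}{68} = \frac{273}{68} \approx 4.0147$)
$a{\left(N \right)} = 4 - \frac{N}{3}$
$x = 216$ ($x = 6 \cdot 6 \cdot 6 = 36 \cdot 6 = 216$)
$t{\left(c,s \right)} = \frac{c s}{3}$
$\frac{1}{t{\left(U,x \right)} + a{\left(R{\left(F \right)} \right)}} = \frac{1}{\frac{1}{3} \cdot \frac{273}{68} \cdot 216 + \left(4 - \frac{7}{3}\right)} = \frac{1}{\frac{4914}{17} + \left(4 - \frac{7}{3}\right)} = \frac{1}{\frac{4914}{17} + \frac{5}{3}} = \frac{1}{\frac{14827}{51}} = \frac{51}{14827}$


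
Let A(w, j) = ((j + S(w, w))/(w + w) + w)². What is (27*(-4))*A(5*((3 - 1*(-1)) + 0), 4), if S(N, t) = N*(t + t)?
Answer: -4341627/25 ≈ -1.7367e+5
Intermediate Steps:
S(N, t) = 2*N*t (S(N, t) = N*(2*t) = 2*N*t)
A(w, j) = (w + (j + 2*w²)/(2*w))² (A(w, j) = ((j + 2*w*w)/(w + w) + w)² = ((j + 2*w²)/((2*w)) + w)² = ((j + 2*w²)*(1/(2*w)) + w)² = ((j + 2*w²)/(2*w) + w)² = (w + (j + 2*w²)/(2*w))²)
(27*(-4))*A(5*((3 - 1*(-1)) + 0), 4) = (27*(-4))*((4 + 4*(5*((3 - 1*(-1)) + 0))²)²/(4*(5*((3 - 1*(-1)) + 0))²)) = -27*(4 + 4*(5*((3 + 1) + 0))²)²/(5*((3 + 1) + 0))² = -27*(4 + 4*(5*(4 + 0))²)²/(5*(4 + 0))² = -27*(4 + 4*(5*4)²)²/(5*4)² = -27*(4 + 4*20²)²/20² = -27*(4 + 4*400)²/400 = -27*(4 + 1600)²/400 = -27*1604²/400 = -27*2572816/400 = -108*160801/100 = -4341627/25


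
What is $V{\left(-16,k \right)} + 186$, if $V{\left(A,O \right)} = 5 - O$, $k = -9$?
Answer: $200$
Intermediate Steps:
$V{\left(-16,k \right)} + 186 = \left(5 - -9\right) + 186 = \left(5 + 9\right) + 186 = 14 + 186 = 200$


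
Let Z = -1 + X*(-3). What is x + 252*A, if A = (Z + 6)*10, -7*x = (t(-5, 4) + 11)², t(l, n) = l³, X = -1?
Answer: 128124/7 ≈ 18303.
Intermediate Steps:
x = -12996/7 (x = -((-5)³ + 11)²/7 = -(-125 + 11)²/7 = -⅐*(-114)² = -⅐*12996 = -12996/7 ≈ -1856.6)
Z = 2 (Z = -1 - 1*(-3) = -1 + 3 = 2)
A = 80 (A = (2 + 6)*10 = 8*10 = 80)
x + 252*A = -12996/7 + 252*80 = -12996/7 + 20160 = 128124/7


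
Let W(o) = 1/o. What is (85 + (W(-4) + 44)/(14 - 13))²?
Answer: 265225/16 ≈ 16577.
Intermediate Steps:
(85 + (W(-4) + 44)/(14 - 13))² = (85 + (1/(-4) + 44)/(14 - 13))² = (85 + (-¼ + 44)/1)² = (85 + (175/4)*1)² = (85 + 175/4)² = (515/4)² = 265225/16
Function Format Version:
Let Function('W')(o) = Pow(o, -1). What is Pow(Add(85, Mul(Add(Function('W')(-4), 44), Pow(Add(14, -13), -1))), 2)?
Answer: Rational(265225, 16) ≈ 16577.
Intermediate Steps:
Pow(Add(85, Mul(Add(Function('W')(-4), 44), Pow(Add(14, -13), -1))), 2) = Pow(Add(85, Mul(Add(Pow(-4, -1), 44), Pow(Add(14, -13), -1))), 2) = Pow(Add(85, Mul(Add(Rational(-1, 4), 44), Pow(1, -1))), 2) = Pow(Add(85, Mul(Rational(175, 4), 1)), 2) = Pow(Add(85, Rational(175, 4)), 2) = Pow(Rational(515, 4), 2) = Rational(265225, 16)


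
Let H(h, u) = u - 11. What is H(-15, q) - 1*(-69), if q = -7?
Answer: 51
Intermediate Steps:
H(h, u) = -11 + u
H(-15, q) - 1*(-69) = (-11 - 7) - 1*(-69) = -18 + 69 = 51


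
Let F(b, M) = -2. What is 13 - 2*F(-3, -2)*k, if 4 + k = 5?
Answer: 17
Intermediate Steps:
k = 1 (k = -4 + 5 = 1)
13 - 2*F(-3, -2)*k = 13 - (-4) = 13 - 2*(-2) = 13 + 4 = 17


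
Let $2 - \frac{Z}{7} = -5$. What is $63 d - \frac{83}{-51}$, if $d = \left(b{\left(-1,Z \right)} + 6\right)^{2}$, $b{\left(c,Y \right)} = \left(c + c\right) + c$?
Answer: $\frac{29000}{51} \approx 568.63$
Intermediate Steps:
$Z = 49$ ($Z = 14 - -35 = 14 + 35 = 49$)
$b{\left(c,Y \right)} = 3 c$ ($b{\left(c,Y \right)} = 2 c + c = 3 c$)
$d = 9$ ($d = \left(3 \left(-1\right) + 6\right)^{2} = \left(-3 + 6\right)^{2} = 3^{2} = 9$)
$63 d - \frac{83}{-51} = 63 \cdot 9 - \frac{83}{-51} = 567 - - \frac{83}{51} = 567 + \frac{83}{51} = \frac{29000}{51}$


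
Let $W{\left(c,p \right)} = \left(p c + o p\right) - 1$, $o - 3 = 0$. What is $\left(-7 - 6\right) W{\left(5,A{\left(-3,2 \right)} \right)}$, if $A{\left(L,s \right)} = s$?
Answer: $-195$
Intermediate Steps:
$o = 3$ ($o = 3 + 0 = 3$)
$W{\left(c,p \right)} = -1 + 3 p + c p$ ($W{\left(c,p \right)} = \left(p c + 3 p\right) - 1 = \left(c p + 3 p\right) - 1 = \left(3 p + c p\right) - 1 = -1 + 3 p + c p$)
$\left(-7 - 6\right) W{\left(5,A{\left(-3,2 \right)} \right)} = \left(-7 - 6\right) \left(-1 + 3 \cdot 2 + 5 \cdot 2\right) = - 13 \left(-1 + 6 + 10\right) = \left(-13\right) 15 = -195$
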